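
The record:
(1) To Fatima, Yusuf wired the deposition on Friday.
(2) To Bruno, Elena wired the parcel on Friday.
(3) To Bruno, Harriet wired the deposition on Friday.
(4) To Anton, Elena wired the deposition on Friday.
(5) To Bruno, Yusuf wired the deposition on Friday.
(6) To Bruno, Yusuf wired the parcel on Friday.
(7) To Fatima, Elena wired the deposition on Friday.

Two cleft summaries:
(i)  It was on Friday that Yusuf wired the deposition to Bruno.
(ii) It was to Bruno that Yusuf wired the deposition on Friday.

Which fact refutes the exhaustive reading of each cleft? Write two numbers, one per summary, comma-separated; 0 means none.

0, 1

(i): focus "on Friday". No fact shares agent = Yusuf, thing = the deposition, recipient = Bruno with a different setting. 0.
(ii): focus "Bruno". Looking for agent = Yusuf, thing = the deposition, setting = on Friday with some other recipient — fact (1) has Fatima there. Refuted.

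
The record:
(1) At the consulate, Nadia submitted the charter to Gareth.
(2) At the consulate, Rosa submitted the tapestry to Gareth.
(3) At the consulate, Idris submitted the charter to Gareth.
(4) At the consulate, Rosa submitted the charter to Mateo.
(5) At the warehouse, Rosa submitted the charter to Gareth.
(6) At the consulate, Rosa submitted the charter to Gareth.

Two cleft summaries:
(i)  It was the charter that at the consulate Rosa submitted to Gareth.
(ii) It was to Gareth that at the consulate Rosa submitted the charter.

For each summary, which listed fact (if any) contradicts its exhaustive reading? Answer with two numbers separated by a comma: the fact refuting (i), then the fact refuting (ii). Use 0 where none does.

2, 4

(i): focus "the charter". Looking for agent = Rosa, recipient = Gareth, setting = at the consulate with some other thing — fact (2) has the tapestry there. Refuted.
(ii): focus "Gareth". Looking for agent = Rosa, thing = the charter, setting = at the consulate with some other recipient — fact (4) has Mateo there. Refuted.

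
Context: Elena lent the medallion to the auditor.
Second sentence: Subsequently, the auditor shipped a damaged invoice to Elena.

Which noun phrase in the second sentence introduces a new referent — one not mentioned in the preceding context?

a damaged invoice

"the auditor" and "Elena" in the second sentence are given — already mentioned in the context.
"a damaged invoice" has no antecedent in the context; it is discourse-new (the indefinite article also signals a new referent).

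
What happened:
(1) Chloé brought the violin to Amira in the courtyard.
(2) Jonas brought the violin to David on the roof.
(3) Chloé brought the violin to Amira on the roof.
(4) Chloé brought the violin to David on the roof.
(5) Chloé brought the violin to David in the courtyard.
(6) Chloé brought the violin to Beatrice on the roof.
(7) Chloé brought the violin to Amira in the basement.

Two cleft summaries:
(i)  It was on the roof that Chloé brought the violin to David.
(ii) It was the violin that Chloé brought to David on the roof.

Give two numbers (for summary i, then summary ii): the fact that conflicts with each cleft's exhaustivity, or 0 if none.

5, 0

Summary (i) focuses "on the roof" (the setting); background Chloé as agent and the violin as thing and David as recipient. Fact (5) matches that background with setting = in the courtyard — refutes (i).
Summary (ii) focuses "the violin" (the thing); background Chloé as agent and David as recipient and on the roof as setting. No fact matches that background with a different thing, so 0.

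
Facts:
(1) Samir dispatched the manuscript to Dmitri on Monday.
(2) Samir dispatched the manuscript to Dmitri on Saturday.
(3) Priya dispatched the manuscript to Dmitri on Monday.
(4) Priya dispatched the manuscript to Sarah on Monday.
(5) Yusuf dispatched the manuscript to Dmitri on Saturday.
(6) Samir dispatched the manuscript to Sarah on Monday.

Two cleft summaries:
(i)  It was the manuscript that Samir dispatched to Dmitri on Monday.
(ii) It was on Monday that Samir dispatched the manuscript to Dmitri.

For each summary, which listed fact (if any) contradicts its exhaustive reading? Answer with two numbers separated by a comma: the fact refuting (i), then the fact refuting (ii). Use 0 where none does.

0, 2

Summary (i) focuses "the manuscript" (the thing); background same agent, recipient, setting (Samir / Dmitri / on Monday). No fact matches that background with a different thing, so 0.
Summary (ii) focuses "on Monday" (the setting); background same agent, thing, recipient (Samir / the manuscript / Dmitri). Fact (2) matches that background with setting = on Saturday — refutes (ii).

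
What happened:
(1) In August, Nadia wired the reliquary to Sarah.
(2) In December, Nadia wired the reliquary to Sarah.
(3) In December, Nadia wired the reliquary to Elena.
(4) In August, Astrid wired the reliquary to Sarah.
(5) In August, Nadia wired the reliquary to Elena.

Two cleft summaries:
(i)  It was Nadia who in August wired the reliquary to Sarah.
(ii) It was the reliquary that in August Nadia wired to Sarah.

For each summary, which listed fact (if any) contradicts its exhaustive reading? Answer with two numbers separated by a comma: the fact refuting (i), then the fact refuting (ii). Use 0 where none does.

4, 0

Summary (i) focuses "Nadia" (the agent); background same thing, recipient, setting (the reliquary / Sarah / in August). Fact (4) matches that background with agent = Astrid — refutes (i).
Summary (ii) focuses "the reliquary" (the thing); background same agent, recipient, setting (Nadia / Sarah / in August). No fact matches that background with a different thing, so 0.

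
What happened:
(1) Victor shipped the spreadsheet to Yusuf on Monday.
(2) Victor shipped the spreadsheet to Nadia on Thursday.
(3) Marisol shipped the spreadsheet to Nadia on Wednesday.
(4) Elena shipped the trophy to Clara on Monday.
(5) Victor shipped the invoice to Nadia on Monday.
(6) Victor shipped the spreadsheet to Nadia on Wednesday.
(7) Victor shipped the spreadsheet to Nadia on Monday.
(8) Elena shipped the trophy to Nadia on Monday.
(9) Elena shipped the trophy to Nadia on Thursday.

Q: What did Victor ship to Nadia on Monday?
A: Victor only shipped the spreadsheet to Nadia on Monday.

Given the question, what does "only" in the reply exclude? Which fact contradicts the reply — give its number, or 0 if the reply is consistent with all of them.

Answering "What did ...?" puts focus on the thing — here, "the spreadsheet".
So "only" ranges over things; the rest (same agent, recipient, setting (Victor / Nadia / on Monday)) is presupposed.
Fact (5) shares the background with a different thing (the invoice) — counterexample.
(Fact (1) would refute a reading with focus on the recipient — but that is not what the question asks.)

5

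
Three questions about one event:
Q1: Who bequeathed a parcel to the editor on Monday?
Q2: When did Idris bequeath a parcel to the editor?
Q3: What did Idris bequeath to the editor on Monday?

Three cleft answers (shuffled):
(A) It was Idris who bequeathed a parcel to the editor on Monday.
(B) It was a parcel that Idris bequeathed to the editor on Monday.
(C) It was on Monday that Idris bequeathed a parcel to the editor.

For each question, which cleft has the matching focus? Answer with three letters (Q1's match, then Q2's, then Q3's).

ACB

Q1 asks about the subject (agent); cleft (A) focuses "Idris", which is the subject (agent) — so Q1 → A.
Q2 asks about the time; cleft (C) focuses "on Monday", which is the time — so Q2 → C.
Q3 asks about the direct object; cleft (B) focuses "a parcel", which is the direct object — so Q3 → B.
Mapping: Q1→A, Q2→C, Q3→B.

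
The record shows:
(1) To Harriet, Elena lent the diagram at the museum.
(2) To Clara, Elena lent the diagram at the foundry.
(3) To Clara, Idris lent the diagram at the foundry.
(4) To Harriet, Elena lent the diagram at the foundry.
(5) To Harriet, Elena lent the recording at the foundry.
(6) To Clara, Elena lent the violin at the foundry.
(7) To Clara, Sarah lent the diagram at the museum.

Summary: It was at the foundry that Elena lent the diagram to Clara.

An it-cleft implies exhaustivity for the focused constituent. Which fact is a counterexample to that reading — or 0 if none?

0

The cleft puts "at the foundry" in focus and presupposes the open proposition with agent = Elena, thing = the diagram, recipient = Clara.
The exhaustive reading says no other setting fits that background.
Every other fact differs from the presupposition on some backgrounded slot, so none challenges the exhaustivity.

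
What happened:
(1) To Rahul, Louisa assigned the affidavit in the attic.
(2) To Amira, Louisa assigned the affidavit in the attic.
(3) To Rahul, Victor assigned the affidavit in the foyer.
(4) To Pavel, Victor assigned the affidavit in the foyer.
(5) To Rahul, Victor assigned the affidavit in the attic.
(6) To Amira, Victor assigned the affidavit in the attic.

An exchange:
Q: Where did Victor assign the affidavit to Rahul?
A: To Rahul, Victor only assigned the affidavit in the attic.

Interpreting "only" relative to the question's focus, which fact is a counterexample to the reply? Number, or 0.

3

The question "Where did ...?" targets the setting, so in the reply the focus falls on "in the attic".
"Only" then excludes alternative settings while the background — same agent, thing, recipient (Victor / the affidavit / Rahul) — is held fixed.
Fact (3) shares the background with a different setting (in the foyer) — counterexample.
(Fact (6) would refute a reading with focus on the recipient — but that is not what the question asks.)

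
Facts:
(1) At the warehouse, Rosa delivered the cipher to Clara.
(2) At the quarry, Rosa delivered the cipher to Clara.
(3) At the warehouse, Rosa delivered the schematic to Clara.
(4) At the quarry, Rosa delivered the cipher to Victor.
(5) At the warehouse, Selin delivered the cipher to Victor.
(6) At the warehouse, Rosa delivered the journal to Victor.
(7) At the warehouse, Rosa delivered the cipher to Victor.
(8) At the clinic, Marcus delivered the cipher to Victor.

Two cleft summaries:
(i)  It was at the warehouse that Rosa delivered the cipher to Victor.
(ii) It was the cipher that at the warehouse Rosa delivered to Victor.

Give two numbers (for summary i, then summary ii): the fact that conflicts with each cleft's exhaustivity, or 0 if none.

Summary (i) focuses "at the warehouse" (the setting); background same agent, thing, recipient (Rosa / the cipher / Victor). Fact (4) matches that background with setting = at the quarry — refutes (i).
Summary (ii) focuses "the cipher" (the thing); background same agent, recipient, setting (Rosa / Victor / at the warehouse). Fact (6) matches that background with thing = the journal — refutes (ii).

4, 6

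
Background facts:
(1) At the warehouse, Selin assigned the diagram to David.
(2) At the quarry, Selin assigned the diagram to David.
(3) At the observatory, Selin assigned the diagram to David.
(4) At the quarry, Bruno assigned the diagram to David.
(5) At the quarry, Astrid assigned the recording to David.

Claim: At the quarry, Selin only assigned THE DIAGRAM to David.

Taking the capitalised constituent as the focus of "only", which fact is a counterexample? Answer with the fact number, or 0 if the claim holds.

0

Focus (in capitals) is "the diagram" — the thing. "Only" excludes alternative things while holding fixed same agent, recipient, setting (Selin / David / at the quarry).
No fact matches same agent, recipient, setting (Selin / David / at the quarry) with a different thing — every other fact differs on at least one backgrounded slot. So no fact refutes it.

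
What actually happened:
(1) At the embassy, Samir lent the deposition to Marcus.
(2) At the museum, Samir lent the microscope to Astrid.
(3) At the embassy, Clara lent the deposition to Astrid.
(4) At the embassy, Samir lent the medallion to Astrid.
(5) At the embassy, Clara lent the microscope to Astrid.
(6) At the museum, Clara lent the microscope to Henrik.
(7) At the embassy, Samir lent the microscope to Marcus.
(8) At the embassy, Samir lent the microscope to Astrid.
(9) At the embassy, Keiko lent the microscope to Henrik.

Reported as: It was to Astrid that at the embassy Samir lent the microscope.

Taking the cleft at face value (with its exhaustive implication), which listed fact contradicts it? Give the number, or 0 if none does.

Focus of the cleft: "Astrid" (the recipient). Presupposed background: same agent, thing, setting (Samir / the microscope / at the embassy).
The exhaustive reading says no other recipient fits that background.
But fact (7) also has same agent, thing, setting (Samir / the microscope / at the embassy), with recipient = Marcus — so the exhaustive reading fails.

7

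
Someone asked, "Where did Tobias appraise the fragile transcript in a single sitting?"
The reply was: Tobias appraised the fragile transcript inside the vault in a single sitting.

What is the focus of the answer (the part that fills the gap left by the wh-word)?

inside the vault

The wh-word "where" asks about the location.
In the answer, "Tobias", "the fragile transcript" and "in a single sitting" are given — repeated from the question.
The constituent filling the location gap is "inside the vault"; that is the focus and would carry nuclear stress.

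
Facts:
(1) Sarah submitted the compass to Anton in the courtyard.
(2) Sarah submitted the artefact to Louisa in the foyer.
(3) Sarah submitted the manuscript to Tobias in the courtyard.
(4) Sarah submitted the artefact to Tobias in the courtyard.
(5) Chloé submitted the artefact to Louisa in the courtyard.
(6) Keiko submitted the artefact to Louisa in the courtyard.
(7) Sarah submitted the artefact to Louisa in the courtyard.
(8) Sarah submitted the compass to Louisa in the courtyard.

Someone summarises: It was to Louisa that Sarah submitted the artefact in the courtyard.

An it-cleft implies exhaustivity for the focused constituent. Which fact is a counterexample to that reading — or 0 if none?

Focus of the cleft: "Louisa" (the recipient). Presupposed background: Sarah as agent and the artefact as thing and in the courtyard as setting.
The exhaustive reading says no other recipient fits that background.
But fact (4) also has Sarah as agent and the artefact as thing and in the courtyard as setting, with recipient = Tobias — so the exhaustive reading fails.

4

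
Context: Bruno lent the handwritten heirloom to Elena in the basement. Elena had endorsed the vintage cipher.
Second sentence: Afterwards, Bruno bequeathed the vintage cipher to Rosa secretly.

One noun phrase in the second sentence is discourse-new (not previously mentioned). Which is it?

Rosa

"Bruno" and "the vintage cipher" in the second sentence are given — already mentioned in the context.
"Rosa" has no antecedent in the context; it is discourse-new.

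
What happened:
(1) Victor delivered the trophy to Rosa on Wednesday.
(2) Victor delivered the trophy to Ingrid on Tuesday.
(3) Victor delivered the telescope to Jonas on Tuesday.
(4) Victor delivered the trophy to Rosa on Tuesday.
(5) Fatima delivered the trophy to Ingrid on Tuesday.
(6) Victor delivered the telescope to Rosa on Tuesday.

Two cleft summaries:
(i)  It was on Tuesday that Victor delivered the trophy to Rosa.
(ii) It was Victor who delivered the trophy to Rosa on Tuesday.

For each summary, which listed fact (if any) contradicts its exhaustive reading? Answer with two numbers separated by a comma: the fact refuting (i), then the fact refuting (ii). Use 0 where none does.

1, 0

Summary (i) focuses "on Tuesday" (the setting); background same agent, thing, recipient (Victor / the trophy / Rosa). Fact (1) matches that background with setting = on Wednesday — refutes (i).
Summary (ii) focuses "Victor" (the agent); background same thing, recipient, setting (the trophy / Rosa / on Tuesday). No fact matches that background with a different agent, so 0.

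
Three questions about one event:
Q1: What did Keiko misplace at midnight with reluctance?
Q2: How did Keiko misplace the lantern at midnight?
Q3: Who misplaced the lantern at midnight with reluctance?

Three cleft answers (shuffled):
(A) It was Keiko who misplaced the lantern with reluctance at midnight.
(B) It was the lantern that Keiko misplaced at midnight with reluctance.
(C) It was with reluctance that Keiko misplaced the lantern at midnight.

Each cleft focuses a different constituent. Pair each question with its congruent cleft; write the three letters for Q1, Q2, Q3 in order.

Q1 asks about the direct object; cleft (B) focuses "the lantern", which is the direct object — so Q1 → B.
Q2 asks about the manner; cleft (C) focuses "with reluctance", which is the manner — so Q2 → C.
Q3 asks about the subject (agent); cleft (A) focuses "Keiko", which is the subject (agent) — so Q3 → A.
Mapping: Q1→B, Q2→C, Q3→A.

BCA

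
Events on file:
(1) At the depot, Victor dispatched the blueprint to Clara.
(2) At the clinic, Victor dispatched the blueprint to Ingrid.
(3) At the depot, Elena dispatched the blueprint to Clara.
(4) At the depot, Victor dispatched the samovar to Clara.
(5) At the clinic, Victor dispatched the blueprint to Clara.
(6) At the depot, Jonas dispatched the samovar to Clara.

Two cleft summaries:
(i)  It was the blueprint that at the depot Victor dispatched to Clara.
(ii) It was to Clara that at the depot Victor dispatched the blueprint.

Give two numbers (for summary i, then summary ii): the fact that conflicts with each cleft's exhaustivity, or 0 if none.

4, 0

Summary (i) focuses "the blueprint" (the thing); background same agent, recipient, setting (Victor / Clara / at the depot). Fact (4) matches that background with thing = the samovar — refutes (i).
Summary (ii) focuses "Clara" (the recipient); background same agent, thing, setting (Victor / the blueprint / at the depot). No fact matches that background with a different recipient, so 0.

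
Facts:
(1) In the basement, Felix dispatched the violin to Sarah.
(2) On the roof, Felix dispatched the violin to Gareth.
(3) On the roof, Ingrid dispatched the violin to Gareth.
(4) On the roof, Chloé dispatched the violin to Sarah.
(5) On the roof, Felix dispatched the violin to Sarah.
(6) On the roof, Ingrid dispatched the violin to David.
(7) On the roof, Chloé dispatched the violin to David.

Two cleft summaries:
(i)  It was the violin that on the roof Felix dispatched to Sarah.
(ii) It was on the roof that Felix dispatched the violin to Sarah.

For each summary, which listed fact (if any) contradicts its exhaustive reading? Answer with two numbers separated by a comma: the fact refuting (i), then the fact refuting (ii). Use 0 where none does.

0, 1

Summary (i) focuses "the violin" (the thing); background agent = Felix, recipient = Sarah, setting = on the roof. No fact matches that background with a different thing, so 0.
Summary (ii) focuses "on the roof" (the setting); background agent = Felix, thing = the violin, recipient = Sarah. Fact (1) matches that background with setting = in the basement — refutes (ii).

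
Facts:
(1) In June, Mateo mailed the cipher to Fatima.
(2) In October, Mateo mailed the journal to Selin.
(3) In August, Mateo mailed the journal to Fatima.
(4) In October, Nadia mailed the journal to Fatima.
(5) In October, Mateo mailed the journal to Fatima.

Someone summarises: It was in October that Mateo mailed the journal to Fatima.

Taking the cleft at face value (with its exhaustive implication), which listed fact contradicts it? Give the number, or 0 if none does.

Focus of the cleft: "in October" (the setting). Presupposed background: agent = Mateo, thing = the journal, recipient = Fatima.
The exhaustive reading says no other setting fits that background.
But fact (3) also has agent = Mateo, thing = the journal, recipient = Fatima, with setting = in August — so the exhaustive reading fails.

3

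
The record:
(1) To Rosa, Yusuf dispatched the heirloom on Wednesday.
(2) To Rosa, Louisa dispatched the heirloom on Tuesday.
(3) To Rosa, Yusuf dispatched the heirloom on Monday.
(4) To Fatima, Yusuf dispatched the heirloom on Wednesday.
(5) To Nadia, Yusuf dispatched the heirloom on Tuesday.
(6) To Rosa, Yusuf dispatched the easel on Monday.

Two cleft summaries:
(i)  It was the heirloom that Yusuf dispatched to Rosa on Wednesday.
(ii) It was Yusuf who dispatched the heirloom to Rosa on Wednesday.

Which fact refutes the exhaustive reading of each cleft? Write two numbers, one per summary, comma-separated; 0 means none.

Summary (i) focuses "the heirloom" (the thing); background agent = Yusuf, recipient = Rosa, setting = on Wednesday. No fact matches that background with a different thing, so 0.
Summary (ii) focuses "Yusuf" (the agent); background thing = the heirloom, recipient = Rosa, setting = on Wednesday. No fact matches that background with a different agent, so 0.

0, 0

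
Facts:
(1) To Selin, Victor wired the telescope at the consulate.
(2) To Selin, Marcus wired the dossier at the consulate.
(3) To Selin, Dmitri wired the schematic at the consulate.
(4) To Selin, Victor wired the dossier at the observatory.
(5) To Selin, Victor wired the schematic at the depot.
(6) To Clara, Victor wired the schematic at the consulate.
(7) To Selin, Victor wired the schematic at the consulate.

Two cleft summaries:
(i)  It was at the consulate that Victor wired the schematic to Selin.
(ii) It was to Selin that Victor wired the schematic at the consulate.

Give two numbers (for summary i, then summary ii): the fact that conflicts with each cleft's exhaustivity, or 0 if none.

5, 6

(i): focus "at the consulate". Looking for same agent, thing, recipient (Victor / the schematic / Selin) with some other setting — fact (5) has at the depot there. Refuted.
(ii): focus "Selin". Looking for same agent, thing, setting (Victor / the schematic / at the consulate) with some other recipient — fact (6) has Clara there. Refuted.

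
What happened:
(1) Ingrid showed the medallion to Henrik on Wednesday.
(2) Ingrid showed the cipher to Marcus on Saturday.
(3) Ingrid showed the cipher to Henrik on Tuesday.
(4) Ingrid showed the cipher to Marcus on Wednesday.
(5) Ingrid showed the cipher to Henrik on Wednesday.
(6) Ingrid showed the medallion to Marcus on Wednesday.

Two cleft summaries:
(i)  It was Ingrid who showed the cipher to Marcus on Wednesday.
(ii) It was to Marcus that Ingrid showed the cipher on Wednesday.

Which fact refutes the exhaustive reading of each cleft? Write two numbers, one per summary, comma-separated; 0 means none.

0, 5

Summary (i) focuses "Ingrid" (the agent); background same thing, recipient, setting (the cipher / Marcus / on Wednesday). No fact matches that background with a different agent, so 0.
Summary (ii) focuses "Marcus" (the recipient); background same agent, thing, setting (Ingrid / the cipher / on Wednesday). Fact (5) matches that background with recipient = Henrik — refutes (ii).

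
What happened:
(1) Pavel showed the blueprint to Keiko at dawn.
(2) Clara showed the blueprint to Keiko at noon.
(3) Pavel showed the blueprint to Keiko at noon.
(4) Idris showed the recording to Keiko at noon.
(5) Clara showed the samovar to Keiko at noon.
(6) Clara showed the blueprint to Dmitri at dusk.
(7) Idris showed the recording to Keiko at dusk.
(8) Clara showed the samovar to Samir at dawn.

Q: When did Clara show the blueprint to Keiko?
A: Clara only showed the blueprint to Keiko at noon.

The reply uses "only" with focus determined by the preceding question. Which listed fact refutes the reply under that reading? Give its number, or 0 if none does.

0

Answering "When did ...?" puts focus on the setting — here, "at noon".
"Only" then excludes alternative settings while the background — same agent, thing, recipient (Clara / the blueprint / Keiko) — is held fixed.
No listed fact shares that background with another setting. Nothing contradicts the reply.
(Fact (5) would refute a reading with focus on the thing — but that is not what the question asks.)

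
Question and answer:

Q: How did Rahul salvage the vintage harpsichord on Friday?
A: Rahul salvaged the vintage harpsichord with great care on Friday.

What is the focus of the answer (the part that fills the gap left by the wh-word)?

The wh-word "how" asks about the manner.
In the answer, "Rahul", "the vintage harpsichord" and "on Friday" are given — repeated from the question.
The constituent filling the manner gap is "with great care"; that is the focus and would carry nuclear stress.

with great care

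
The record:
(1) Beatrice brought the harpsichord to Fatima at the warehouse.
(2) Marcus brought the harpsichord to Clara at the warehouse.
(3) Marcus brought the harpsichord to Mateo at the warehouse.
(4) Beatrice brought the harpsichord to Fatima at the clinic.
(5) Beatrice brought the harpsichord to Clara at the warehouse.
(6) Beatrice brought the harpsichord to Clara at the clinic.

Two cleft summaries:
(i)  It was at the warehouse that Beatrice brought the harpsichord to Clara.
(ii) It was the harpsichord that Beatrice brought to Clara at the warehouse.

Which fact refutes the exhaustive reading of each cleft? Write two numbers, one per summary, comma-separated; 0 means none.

6, 0

Summary (i) focuses "at the warehouse" (the setting); background same agent, thing, recipient (Beatrice / the harpsichord / Clara). Fact (6) matches that background with setting = at the clinic — refutes (i).
Summary (ii) focuses "the harpsichord" (the thing); background same agent, recipient, setting (Beatrice / Clara / at the warehouse). No fact matches that background with a different thing, so 0.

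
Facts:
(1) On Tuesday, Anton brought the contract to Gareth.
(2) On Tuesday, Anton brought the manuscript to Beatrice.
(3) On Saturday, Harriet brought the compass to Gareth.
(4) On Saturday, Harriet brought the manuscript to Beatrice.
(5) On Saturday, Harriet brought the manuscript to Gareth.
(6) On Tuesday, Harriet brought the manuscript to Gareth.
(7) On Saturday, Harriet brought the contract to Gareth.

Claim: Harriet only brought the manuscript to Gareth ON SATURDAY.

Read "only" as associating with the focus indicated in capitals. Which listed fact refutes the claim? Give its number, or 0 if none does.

The capitals mark "on Saturday" as focus. So "only" rules out other settings, with the rest (same agent, thing, recipient (Harriet / the manuscript / Gareth)) as background.
Fact (6) shares the background but differs in setting (on Tuesday) — a counterexample.

6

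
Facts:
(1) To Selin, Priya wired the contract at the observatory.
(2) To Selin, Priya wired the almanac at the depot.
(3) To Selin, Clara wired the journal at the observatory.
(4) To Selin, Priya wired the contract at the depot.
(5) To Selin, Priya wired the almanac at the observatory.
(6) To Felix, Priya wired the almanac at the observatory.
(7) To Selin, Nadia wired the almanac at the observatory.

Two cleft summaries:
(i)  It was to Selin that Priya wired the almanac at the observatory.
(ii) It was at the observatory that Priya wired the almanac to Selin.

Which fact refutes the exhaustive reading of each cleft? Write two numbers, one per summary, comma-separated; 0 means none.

6, 2

(i): focus "Selin". Looking for same agent, thing, setting (Priya / the almanac / at the observatory) with some other recipient — fact (6) has Felix there. Refuted.
(ii): focus "at the observatory". Looking for same agent, thing, recipient (Priya / the almanac / Selin) with some other setting — fact (2) has at the depot there. Refuted.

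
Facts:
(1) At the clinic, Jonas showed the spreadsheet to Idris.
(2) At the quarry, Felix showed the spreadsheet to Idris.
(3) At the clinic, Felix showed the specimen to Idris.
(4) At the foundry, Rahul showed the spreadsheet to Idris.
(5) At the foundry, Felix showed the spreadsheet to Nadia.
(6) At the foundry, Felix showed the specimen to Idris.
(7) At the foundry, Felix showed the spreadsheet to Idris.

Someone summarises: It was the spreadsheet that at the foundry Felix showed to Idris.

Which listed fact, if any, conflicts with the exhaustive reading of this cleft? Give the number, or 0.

Focus of the cleft: "the spreadsheet" (the thing). Presupposed background: same agent, recipient, setting (Felix / Idris / at the foundry).
Exhaustivity: the spreadsheet is the only thing satisfying that background.
Fact (6) shares the background but with thing = the specimen; exhaustivity is violated.

6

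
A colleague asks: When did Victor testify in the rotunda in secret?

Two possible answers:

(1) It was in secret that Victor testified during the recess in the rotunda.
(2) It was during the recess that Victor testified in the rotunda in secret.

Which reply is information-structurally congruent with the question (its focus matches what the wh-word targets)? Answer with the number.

The question word "when" targets the time.
Option (1) clefts "in secret" — the manner, not what was asked.
Option (2) clefts "during the recess" — that matches what the question asks about.
So the congruent reply is (2).

2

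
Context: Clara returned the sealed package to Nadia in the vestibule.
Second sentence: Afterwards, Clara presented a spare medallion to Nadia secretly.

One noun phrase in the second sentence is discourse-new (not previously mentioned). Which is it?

"Clara" and "Nadia" in the second sentence are given — already mentioned in the context.
"a spare medallion" has no antecedent in the context; it is discourse-new (the indefinite article also signals a new referent).

a spare medallion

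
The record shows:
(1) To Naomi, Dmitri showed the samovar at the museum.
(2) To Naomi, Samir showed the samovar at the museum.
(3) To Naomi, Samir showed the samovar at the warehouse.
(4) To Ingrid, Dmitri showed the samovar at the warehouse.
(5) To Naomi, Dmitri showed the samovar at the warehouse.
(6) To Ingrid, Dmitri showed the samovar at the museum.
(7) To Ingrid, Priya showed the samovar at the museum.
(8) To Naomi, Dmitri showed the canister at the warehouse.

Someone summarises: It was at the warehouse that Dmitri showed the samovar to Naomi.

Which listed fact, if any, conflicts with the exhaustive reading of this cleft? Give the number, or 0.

Focus of the cleft: "at the warehouse" (the setting). Presupposed background: agent = Dmitri, thing = the samovar, recipient = Naomi.
The exhaustive reading says no other setting fits that background.
Fact (1) shares the background but with setting = at the museum; exhaustivity is violated.

1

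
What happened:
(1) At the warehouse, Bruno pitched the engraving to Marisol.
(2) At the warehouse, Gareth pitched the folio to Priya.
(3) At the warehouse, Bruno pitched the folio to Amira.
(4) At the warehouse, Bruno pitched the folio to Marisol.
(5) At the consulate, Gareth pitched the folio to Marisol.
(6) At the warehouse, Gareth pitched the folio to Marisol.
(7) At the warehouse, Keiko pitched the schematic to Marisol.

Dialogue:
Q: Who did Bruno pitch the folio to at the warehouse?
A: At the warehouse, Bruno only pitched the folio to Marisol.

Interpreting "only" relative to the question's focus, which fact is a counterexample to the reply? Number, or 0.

Answering "Who did ... to ...?" puts focus on the recipient — here, "Marisol".
So "only" ranges over recipients; the rest (Bruno as agent and the folio as thing and at the warehouse as setting) is presupposed.
Fact (3) shares the background with a different recipient (Amira) — counterexample.
(Fact (1) would refute a reading with focus on the thing — but that is not what the question asks.)

3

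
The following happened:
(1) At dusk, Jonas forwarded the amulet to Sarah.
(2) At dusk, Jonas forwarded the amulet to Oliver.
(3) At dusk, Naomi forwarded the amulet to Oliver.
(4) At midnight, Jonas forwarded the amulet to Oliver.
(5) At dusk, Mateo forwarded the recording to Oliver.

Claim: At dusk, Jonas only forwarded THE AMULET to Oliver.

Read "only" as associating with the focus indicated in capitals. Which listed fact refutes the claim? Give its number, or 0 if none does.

Focus (in capitals) is "the amulet" — the thing. "Only" excludes alternative things while holding fixed agent = Jonas, recipient = Oliver, setting = at dusk.
Every other fact changes something in the background, not just the thing. Nothing refutes the claim.

0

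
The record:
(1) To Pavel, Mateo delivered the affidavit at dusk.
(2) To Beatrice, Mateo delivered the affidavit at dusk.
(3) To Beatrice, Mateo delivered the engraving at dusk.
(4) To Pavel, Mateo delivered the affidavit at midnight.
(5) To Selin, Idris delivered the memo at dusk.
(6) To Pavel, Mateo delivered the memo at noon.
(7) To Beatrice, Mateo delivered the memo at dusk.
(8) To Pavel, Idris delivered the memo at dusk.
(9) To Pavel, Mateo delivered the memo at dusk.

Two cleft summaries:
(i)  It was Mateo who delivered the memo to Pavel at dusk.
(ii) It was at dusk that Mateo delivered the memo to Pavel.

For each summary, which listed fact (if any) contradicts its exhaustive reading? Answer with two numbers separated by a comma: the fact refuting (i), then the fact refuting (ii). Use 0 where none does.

8, 6

(i): focus "Mateo". Looking for thing = the memo, recipient = Pavel, setting = at dusk with some other agent — fact (8) has Idris there. Refuted.
(ii): focus "at dusk". Looking for agent = Mateo, thing = the memo, recipient = Pavel with some other setting — fact (6) has at noon there. Refuted.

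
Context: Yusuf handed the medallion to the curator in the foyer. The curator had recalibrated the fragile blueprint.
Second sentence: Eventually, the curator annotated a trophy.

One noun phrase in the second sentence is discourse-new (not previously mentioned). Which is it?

a trophy

"the curator" in the second sentence is given — already mentioned in the context.
"a trophy" has no antecedent in the context; it is discourse-new (the indefinite article also signals a new referent).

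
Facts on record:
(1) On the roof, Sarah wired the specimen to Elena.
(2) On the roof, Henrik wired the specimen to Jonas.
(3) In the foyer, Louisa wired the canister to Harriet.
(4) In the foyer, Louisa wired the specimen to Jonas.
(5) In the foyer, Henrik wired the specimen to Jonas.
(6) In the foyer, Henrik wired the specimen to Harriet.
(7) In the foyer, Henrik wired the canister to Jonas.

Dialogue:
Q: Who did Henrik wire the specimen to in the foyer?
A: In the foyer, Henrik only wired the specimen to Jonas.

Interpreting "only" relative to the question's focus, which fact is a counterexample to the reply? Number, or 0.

Answering "Who did ... to ...?" puts focus on the recipient — here, "Jonas".
So "only" ranges over recipients; the rest (same agent, thing, setting (Henrik / the specimen / in the foyer)) is presupposed.
Fact (6) keeps same agent, thing, setting (Henrik / the specimen / in the foyer) but has recipient = Harriet; that refutes the reply.
(Fact (2) would refute a reading with focus on the setting — but that is not what the question asks.)

6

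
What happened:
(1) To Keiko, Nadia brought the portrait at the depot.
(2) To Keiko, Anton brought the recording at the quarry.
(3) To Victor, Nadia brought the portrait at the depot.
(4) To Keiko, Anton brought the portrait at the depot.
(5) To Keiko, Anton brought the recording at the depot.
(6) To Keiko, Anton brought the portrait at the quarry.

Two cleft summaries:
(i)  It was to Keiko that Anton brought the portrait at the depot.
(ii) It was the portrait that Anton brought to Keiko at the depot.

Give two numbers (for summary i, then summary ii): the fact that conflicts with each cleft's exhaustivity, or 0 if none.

Summary (i) focuses "Keiko" (the recipient); background agent = Anton, thing = the portrait, setting = at the depot. No fact matches that background with a different recipient, so 0.
Summary (ii) focuses "the portrait" (the thing); background agent = Anton, recipient = Keiko, setting = at the depot. Fact (5) matches that background with thing = the recording — refutes (ii).

0, 5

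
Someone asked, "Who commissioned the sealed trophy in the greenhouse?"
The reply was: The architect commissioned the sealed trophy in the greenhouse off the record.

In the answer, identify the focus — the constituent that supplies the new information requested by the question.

the architect

The wh-word "who" asks about the subject (agent).
In the answer, "the sealed trophy" and "in the greenhouse" are given — repeated from the question.
"off the record" is also new, but it specifies the manner, which is not what the question asks about — so it is not the focus.
The constituent filling the subject (agent) gap is "the architect"; that is the focus.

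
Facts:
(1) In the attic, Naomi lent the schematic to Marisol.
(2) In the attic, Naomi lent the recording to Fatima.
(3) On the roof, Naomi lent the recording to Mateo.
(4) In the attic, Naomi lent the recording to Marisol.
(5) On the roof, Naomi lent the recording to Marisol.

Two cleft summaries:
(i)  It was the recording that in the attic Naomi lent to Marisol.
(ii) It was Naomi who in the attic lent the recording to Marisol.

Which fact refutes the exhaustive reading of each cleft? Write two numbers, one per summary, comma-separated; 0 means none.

Summary (i) focuses "the recording" (the thing); background Naomi as agent and Marisol as recipient and in the attic as setting. Fact (1) matches that background with thing = the schematic — refutes (i).
Summary (ii) focuses "Naomi" (the agent); background the recording as thing and Marisol as recipient and in the attic as setting. No fact matches that background with a different agent, so 0.

1, 0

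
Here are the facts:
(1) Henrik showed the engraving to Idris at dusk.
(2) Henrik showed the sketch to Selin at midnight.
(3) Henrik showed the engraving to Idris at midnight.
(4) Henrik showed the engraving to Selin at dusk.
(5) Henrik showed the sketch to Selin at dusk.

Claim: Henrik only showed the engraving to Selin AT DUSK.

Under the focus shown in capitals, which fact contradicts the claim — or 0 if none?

Focus (in capitals) is "at dusk" — the setting. "Only" excludes alternative settings while holding fixed agent = Henrik, thing = the engraving, recipient = Selin.
Every other fact changes something in the background, not just the setting. Nothing refutes the claim.

0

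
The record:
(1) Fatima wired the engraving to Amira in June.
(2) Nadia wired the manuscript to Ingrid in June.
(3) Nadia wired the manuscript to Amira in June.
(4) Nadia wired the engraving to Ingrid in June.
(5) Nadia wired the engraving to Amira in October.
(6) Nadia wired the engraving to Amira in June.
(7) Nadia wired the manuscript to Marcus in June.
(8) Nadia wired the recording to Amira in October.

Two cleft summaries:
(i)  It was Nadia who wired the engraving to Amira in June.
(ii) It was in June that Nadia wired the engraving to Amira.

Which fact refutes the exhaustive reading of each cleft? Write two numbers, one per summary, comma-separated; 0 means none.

1, 5

Summary (i) focuses "Nadia" (the agent); background same thing, recipient, setting (the engraving / Amira / in June). Fact (1) matches that background with agent = Fatima — refutes (i).
Summary (ii) focuses "in June" (the setting); background same agent, thing, recipient (Nadia / the engraving / Amira). Fact (5) matches that background with setting = in October — refutes (ii).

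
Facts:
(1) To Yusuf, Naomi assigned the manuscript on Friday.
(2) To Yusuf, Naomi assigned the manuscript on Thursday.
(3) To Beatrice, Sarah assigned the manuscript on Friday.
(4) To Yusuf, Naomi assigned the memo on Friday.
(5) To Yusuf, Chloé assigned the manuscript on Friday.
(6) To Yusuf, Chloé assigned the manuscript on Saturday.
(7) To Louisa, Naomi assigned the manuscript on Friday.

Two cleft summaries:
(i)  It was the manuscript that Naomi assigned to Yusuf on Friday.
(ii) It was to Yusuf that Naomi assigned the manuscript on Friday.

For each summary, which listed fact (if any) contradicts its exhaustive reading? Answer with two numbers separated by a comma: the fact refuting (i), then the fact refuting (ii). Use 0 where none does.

(i): focus "the manuscript". Looking for agent = Naomi, recipient = Yusuf, setting = on Friday with some other thing — fact (4) has the memo there. Refuted.
(ii): focus "Yusuf". Looking for agent = Naomi, thing = the manuscript, setting = on Friday with some other recipient — fact (7) has Louisa there. Refuted.

4, 7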